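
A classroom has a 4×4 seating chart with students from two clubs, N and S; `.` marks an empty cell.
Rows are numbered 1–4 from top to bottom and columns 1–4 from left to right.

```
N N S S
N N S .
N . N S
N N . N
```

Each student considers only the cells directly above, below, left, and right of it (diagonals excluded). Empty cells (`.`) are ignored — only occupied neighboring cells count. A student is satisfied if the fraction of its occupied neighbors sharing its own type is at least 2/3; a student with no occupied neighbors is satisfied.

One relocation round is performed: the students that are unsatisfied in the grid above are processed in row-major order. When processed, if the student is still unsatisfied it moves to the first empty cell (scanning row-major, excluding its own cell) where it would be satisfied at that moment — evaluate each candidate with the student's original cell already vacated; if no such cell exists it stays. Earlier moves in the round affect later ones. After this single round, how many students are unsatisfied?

Initially unsatisfied (in order): (2,3), (3,3), (3,4), (4,4).
  (2,3) → (2,4).
  (3,3) → (3,2).
  (3,4) → (2,3).
  (4,4): now satisfied by earlier moves; stays.
Resulting grid:
N N S S
N N S S
N N . .
N N . N
All satisfied now.

0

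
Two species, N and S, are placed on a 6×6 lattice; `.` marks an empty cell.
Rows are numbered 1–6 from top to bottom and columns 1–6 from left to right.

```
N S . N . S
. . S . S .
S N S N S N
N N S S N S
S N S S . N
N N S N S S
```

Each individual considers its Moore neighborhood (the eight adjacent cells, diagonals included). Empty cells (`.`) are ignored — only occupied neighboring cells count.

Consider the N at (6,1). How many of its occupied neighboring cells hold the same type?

2

Occupied neighbors of (6,1): (5,1)=S, (5,2)=N, (6,2)=N.
Same type (N): 2 of 3.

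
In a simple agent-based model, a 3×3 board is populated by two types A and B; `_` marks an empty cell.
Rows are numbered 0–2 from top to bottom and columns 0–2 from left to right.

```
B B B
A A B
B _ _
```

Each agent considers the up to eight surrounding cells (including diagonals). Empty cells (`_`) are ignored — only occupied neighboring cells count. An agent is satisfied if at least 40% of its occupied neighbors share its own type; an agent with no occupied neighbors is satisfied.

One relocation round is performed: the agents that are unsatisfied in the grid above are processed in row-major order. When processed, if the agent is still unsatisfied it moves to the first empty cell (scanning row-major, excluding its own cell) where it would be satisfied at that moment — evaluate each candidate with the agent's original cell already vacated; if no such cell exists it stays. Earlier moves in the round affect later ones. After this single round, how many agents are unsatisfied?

1

Initially unsatisfied (in order): (0,0), (1,0), (1,1), (2,0).
  (0,0) → (2,1).
  (1,0) → (0,0).
  (1,1): no empty cell satisfies it; stays.
  (2,0): now satisfied by earlier moves; stays.
Resulting grid:
A B B
_ A B
B B _
Unsatisfied now: (1,1).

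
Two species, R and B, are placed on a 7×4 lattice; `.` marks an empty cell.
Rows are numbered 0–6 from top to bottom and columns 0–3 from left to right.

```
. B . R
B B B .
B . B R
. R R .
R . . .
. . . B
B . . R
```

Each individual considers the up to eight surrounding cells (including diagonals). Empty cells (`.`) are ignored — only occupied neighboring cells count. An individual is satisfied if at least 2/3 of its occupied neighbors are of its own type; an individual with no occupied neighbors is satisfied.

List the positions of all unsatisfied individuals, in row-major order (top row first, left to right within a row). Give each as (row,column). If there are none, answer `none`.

(0,3), (1,2), (2,2), (2,3), (3,1), (5,3), (6,3)

(0,1)B 3/3 ✓
(0,3)R 0/1 ✗
(1,0)B 3/3 ✓
(1,1)B 5/5 ✓
(1,2)B 3/5 ✗
(2,0)B 2/3 ✓
(2,2)B 2/5 ✗
(2,3)R 1/3 ✗
(3,1)R 2/4 ✗
(3,2)R 2/3 ✓
(4,0)R 1/1 ✓
(5,3)B 0/1 ✗
(6,0)B 0/0 ✓
(6,3)R 0/1 ✗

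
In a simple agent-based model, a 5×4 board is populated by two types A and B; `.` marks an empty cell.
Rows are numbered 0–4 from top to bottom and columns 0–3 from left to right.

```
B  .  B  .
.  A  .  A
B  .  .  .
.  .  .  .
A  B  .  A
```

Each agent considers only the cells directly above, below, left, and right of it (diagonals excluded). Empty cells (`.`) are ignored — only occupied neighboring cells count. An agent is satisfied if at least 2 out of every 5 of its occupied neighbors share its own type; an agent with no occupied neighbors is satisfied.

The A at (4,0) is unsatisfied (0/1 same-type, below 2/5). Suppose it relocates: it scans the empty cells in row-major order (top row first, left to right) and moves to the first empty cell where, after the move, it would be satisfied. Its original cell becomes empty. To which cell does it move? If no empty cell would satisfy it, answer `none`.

Vacating (4,0). Empty cells in order:
  (0,1): 1/3 same-type → still unsatisfied.
  (0,3): 1/2 same-type → satisfied — stop here.

(0,3)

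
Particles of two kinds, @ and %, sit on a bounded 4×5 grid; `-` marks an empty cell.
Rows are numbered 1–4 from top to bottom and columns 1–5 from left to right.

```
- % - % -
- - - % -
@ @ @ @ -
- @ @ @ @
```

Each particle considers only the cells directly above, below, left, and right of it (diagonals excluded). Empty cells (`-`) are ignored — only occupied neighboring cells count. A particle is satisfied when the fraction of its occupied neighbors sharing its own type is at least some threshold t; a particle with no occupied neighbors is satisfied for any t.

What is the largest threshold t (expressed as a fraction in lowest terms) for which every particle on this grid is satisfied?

(1,2)% — no occupied neighbors
(1,4)% 1/1
(2,4)% 1/2
(3,1)@ 1/1
(3,2)@ 3/3
(3,3)@ 3/3
(3,4)@ 2/3
(4,2)@ 2/2
(4,3)@ 3/3
(4,4)@ 3/3
(4,5)@ 1/1
The smallest same-type fraction is 1/2 at (2,4), which reduces to 1/2. Any threshold above that leaves this particle unsatisfied.

1/2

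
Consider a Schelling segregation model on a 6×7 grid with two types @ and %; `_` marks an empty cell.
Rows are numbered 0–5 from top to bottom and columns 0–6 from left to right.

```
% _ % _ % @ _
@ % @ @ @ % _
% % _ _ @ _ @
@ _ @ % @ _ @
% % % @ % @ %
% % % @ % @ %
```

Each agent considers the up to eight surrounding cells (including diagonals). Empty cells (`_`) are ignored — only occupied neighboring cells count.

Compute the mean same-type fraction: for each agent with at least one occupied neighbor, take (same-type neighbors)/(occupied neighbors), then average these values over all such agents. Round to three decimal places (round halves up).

0.436

(0,0)% 1/2
(0,2)% 1/3
(0,4)% 1/4
(0,5)@ 1/3
(1,0)@ 0/4
(1,1)% 4/6
(1,2)@ 1/4
(1,3)@ 3/5
(1,4)@ 3/5
(1,5)% 1/5
(2,0)% 2/4
(2,1)% 2/6
(2,4)@ 3/5
(2,6)@ 1/2
(3,0)@ 0/4
(3,2)@ 1/5
(3,3)% 2/6
(3,4)@ 3/5
(3,6)@ 2/3
(4,0)% 3/4
(4,1)% 5/7
(4,2)% 4/7
(4,3)@ 3/8
(4,4)% 2/7
(4,5)@ 3/7
(4,6)% 1/4
(5,0)% 3/3
(5,1)% 5/5
(5,2)% 3/5
(5,3)@ 1/5
(5,4)% 1/5
(5,5)@ 1/5
(5,6)% 1/3
Sum over 33 agents: 1/2 + 1/3 + 1/4 + 1/3 + 0/4 + 4/6 + 1/4 + 3/5 + 3/5 + 1/5 + 2/4 + 2/6 + 3/5 + 1/2 + 0/4 + 1/5 + 2/6 + 3/5 + 2/3 + 3/4 + 5/7 + 4/7 + 3/8 + 2/7 + 3/7 + 1/4 + 3/3 + 5/5 + 3/5 + 1/5 + 1/5 + 1/5 + 1/3 = 115/8; mean = 115/8 ÷ 33 = 115/264 = 0.435606… → 0.436.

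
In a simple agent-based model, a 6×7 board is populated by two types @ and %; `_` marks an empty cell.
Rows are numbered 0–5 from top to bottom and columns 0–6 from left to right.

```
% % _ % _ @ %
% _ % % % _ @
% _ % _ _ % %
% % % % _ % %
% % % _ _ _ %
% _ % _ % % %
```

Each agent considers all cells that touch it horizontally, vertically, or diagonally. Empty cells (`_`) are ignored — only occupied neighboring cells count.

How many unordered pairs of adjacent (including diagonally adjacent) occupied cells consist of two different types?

Scan each occupied cell's neighbors to the right and below (and the two forward diagonals) so each pair is counted once.
From row 0: 3 unlike of 11 pairs (running 3/11).
From row 1: 2 unlike of 8 pairs (running 5/19).
From row 2: 0 unlike of 10 pairs (running 5/29).
From row 3: 0 unlike of 14 pairs (running 5/43).
From row 4: 0 unlike of 8 pairs (running 5/51).
From row 5: 0 unlike of 2 pairs (running 5/53).
Total adjacent occupied pairs: 53; unlike-type pairs: 5.

5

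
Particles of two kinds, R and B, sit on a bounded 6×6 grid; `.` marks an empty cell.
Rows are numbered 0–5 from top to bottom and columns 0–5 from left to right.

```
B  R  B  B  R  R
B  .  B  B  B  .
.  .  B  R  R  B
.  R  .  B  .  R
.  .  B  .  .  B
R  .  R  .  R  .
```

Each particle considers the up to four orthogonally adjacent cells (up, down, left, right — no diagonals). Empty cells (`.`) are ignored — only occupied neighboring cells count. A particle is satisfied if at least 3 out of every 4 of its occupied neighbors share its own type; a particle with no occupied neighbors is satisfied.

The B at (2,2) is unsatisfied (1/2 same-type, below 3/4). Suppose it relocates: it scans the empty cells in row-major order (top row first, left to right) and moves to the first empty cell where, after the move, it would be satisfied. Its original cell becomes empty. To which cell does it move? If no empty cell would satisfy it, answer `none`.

Vacating (2,2). Empty cells in order:
  (1,1): 2/3 same-type → still unsatisfied.
  (1,5): 2/3 same-type → still unsatisfied.
  (2,0): 1/1 same-type → satisfied — stop here.

(2,0)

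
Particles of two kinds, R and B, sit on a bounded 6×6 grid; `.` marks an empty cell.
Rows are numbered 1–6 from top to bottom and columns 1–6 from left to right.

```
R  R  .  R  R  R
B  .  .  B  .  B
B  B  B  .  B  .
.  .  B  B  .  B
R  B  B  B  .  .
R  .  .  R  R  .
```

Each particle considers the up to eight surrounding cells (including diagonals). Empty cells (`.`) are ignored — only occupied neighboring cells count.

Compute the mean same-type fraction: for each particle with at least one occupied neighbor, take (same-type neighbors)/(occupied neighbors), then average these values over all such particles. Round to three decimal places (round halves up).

(1,1)R 1/2
(1,2)R 1/2
(1,4)R 1/2
(1,5)R 2/4
(1,6)R 1/2
(2,1)B 2/4
(2,4)B 2/4
(2,6)B 1/3
(3,1)B 2/2
(3,2)B 4/4
(3,3)B 4/4
(3,5)B 4/4
(4,3)B 6/6
(4,4)B 5/5
(4,6)B 1/1
(5,1)R 1/2
(5,2)B 2/4
(5,3)B 4/5
(5,4)B 3/5
(6,1)R 1/2
(6,4)R 1/3
(6,5)R 1/2
Sum over 22 particles: 1/2 + 1/2 + 1/2 + 2/4 + 1/2 + 2/4 + 2/4 + 1/3 + 2/2 + 4/4 + 4/4 + 4/4 + 6/6 + 5/5 + 1/1 + 1/2 + 2/4 + 4/5 + 3/5 + 1/2 + 1/3 + 1/2 = 437/30; mean = 437/30 ÷ 22 = 437/660 = 0.662121… → 0.662.

0.662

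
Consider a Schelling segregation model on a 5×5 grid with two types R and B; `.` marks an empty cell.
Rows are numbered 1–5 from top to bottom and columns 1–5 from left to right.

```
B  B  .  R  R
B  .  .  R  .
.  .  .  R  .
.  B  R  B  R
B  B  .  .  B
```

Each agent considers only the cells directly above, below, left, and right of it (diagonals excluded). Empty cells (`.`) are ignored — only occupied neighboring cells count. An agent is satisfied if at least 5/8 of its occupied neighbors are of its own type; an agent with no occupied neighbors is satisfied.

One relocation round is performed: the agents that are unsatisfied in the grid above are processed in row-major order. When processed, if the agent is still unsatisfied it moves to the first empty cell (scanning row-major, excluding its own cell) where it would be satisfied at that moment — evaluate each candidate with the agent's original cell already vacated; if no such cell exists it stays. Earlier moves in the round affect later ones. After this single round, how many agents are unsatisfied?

0

Initially unsatisfied (in order): (3,4), (4,2), (4,3), (4,4), (4,5), (5,5).
  (3,4) → (2,3).
  (4,2) → (2,2).
  (4,3) → (1,3).
  (4,4) → (3,1).
  (4,5) → (2,5).
  (5,5): now satisfied by earlier moves; stays.
Resulting grid:
B B R R R
B B R R R
B . . . .
. . . . .
B B . . B
All satisfied now.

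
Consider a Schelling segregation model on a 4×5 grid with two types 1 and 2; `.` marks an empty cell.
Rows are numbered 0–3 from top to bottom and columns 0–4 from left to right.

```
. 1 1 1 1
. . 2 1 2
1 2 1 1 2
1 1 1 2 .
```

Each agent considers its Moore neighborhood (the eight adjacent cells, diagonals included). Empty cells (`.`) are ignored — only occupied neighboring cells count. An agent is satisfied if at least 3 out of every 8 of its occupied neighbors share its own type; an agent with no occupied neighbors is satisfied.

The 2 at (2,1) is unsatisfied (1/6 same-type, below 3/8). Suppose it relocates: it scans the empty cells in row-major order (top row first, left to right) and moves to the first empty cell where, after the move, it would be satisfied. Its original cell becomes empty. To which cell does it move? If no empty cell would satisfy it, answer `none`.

(3,4)

Vacating (2,1). Empty cells in order:
  (0,0): 0/1 same-type → still unsatisfied.
  (1,0): 0/2 same-type → still unsatisfied.
  (1,1): 1/5 same-type → still unsatisfied.
  (3,4): 2/3 same-type → satisfied — stop here.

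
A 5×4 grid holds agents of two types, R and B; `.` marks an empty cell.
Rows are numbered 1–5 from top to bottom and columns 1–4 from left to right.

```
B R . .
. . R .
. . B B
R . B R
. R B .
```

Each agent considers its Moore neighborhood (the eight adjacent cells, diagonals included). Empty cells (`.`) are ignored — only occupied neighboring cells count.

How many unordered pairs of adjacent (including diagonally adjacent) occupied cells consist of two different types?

9

Scan each occupied cell's neighbors to the right and below (and the two forward diagonals) so each pair is counted once.
Row 1: B(1,1)–R(1,2)≠ R(1,2)–R(2,3)=  → 1/2 unlike.
Row 2: R(2,3)–B(3,3)≠ R(2,3)–B(3,4)≠  → 2/2 unlike.
Row 3: B(3,3)–B(3,4)= B(3,3)–B(4,3)= B(3,3)–R(4,4)≠ B(3,4)–R(4,4)≠ B(3,4)–B(4,3)=  → 2/5 unlike.
Row 4: R(4,1)–R(5,2)= B(4,3)–R(4,4)≠ B(4,3)–B(5,3)= B(4,3)–R(5,2)≠ R(4,4)–B(5,3)≠  → 3/5 unlike.
Row 5: R(5,2)–B(5,3)≠  → 1/1 unlike.
Total adjacent occupied pairs: 15; unlike-type pairs: 9.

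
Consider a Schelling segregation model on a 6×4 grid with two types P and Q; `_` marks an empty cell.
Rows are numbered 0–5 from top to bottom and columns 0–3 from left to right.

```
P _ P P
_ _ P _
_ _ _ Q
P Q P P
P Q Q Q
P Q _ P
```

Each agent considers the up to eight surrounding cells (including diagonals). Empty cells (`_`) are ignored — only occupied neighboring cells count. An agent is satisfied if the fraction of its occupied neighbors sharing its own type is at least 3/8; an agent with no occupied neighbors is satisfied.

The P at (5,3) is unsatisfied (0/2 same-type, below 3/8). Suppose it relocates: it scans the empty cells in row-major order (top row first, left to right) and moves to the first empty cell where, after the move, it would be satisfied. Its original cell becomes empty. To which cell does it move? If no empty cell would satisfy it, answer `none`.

Vacating (5,3). Empty cells in order:
  (0,1): 3/3 same-type → satisfied — stop here.

(0,1)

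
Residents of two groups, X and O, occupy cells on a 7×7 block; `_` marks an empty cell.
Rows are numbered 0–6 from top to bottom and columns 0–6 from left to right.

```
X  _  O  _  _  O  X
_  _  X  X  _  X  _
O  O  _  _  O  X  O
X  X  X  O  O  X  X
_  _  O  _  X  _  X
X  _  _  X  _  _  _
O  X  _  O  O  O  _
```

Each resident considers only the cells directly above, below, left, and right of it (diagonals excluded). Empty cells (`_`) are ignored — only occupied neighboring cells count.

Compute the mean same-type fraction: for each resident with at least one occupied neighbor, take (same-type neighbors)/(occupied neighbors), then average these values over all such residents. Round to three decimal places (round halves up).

(0,0)X — no occupied neighbors
(0,2)O 0/1
(0,5)O 0/2
(0,6)X 0/1
(1,2)X 1/2
(1,3)X 1/1
(1,5)X 1/2
(2,0)O 1/2
(2,1)O 1/2
(2,4)O 1/2
(2,5)X 2/4
(2,6)O 0/2
(3,0)X 1/2
(3,1)X 2/3
(3,2)X 1/3
(3,3)O 1/2
(3,4)O 2/4
(3,5)X 2/3
(3,6)X 2/3
(4,2)O 0/1
(4,4)X 0/1
(4,6)X 1/1
(5,0)X 0/1
(5,3)X 0/1
(6,0)O 0/2
(6,1)X 0/1
(6,3)O 1/2
(6,4)O 2/2
(6,5)O 1/1
Sum over 28 residents: 0/1 + 0/2 + 0/1 + 1/2 + 1/1 + 1/2 + 1/2 + 1/2 + 1/2 + 2/4 + 0/2 + 1/2 + 2/3 + 1/3 + 1/2 + 2/4 + 2/3 + 2/3 + 0/1 + 0/1 + 1/1 + 0/1 + 0/1 + 0/2 + 0/1 + 1/2 + 2/2 + 1/1 = 34/3; mean = 34/3 ÷ 28 = 17/42 = 0.404761… → 0.405.

0.405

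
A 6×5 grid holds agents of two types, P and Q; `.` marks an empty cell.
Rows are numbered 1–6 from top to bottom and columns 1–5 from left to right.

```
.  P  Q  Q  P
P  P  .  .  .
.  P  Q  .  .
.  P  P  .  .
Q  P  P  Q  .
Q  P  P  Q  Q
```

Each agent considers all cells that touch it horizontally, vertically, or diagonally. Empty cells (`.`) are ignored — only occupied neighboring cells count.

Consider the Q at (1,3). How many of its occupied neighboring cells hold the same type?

Occupied neighbors of (1,3): (1,2)=P, (1,4)=Q, (2,2)=P.
Same type (Q): 1 of 3.

1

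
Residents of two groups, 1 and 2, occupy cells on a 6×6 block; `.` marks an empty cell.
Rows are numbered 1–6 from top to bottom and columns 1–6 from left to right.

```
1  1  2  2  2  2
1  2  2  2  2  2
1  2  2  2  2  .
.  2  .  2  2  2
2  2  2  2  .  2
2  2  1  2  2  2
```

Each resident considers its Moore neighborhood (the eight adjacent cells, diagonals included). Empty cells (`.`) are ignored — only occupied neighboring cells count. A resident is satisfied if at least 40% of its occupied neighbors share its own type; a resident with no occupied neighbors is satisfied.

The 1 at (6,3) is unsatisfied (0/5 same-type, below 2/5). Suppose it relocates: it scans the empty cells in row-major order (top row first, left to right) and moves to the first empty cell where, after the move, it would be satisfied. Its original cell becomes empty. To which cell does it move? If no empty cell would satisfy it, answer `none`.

Vacating (6,3). Empty cells in order:
  (3,6): 0/5 same-type → still unsatisfied.
  (4,1): 1/5 same-type → still unsatisfied.
  (4,3): 0/8 same-type → still unsatisfied.
  (5,5): 0/8 same-type → still unsatisfied.

none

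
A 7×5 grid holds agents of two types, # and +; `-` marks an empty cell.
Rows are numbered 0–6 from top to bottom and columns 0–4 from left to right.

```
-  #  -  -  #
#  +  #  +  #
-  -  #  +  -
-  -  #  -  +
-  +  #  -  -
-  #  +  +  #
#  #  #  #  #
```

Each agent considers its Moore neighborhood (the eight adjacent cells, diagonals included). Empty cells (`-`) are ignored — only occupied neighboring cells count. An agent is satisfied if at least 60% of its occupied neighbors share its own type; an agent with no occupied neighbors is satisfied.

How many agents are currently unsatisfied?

13

(0,1)# 2/3 satisfied
(0,4)# 1/2 not
(1,0)# 1/2 not
(1,1)+ 0/4 not
(1,2)# 2/5 not
(1,3)+ 1/5 not
(1,4)# 1/3 not
(2,2)# 2/5 not
(2,3)+ 2/6 not
(3,2)# 2/4 not
(3,4)+ 1/1 satisfied
(4,1)+ 1/4 not
(4,2)# 2/5 not
(5,1)# 4/6 satisfied
(5,2)+ 2/7 not
(5,3)+ 1/6 not
(5,4)# 2/3 satisfied
(6,0)# 2/2 satisfied
(6,1)# 3/4 satisfied
(6,2)# 3/5 satisfied
(6,3)# 3/5 satisfied
(6,4)# 2/3 satisfied
Unsatisfied: (0,4), (1,0), (1,1), (1,2), (1,3), (1,4), (2,2), (2,3), (3,2), (4,1), (4,2), (5,2), (5,3) — 13 in total.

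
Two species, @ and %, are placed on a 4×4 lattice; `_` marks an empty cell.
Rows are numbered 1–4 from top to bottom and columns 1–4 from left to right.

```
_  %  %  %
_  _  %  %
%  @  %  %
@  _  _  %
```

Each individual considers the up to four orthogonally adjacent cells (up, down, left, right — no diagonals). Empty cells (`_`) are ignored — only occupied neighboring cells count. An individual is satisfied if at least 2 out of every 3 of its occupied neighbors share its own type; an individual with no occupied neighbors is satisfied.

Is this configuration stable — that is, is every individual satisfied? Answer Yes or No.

No

(1,2)% 1/1 ok
(1,3)% 3/3 ok
(1,4)% 2/2 ok
(2,3)% 3/3 ok
(2,4)% 3/3 ok
(3,1)% 0/2 unhappy
(3,2)@ 0/2 unhappy
(3,3)% 2/3 ok
(3,4)% 3/3 ok
(4,1)@ 0/1 unhappy
(4,4)% 1/1 ok
For instance (3,1) has only 0/2 same-type neighbors, below 2/3.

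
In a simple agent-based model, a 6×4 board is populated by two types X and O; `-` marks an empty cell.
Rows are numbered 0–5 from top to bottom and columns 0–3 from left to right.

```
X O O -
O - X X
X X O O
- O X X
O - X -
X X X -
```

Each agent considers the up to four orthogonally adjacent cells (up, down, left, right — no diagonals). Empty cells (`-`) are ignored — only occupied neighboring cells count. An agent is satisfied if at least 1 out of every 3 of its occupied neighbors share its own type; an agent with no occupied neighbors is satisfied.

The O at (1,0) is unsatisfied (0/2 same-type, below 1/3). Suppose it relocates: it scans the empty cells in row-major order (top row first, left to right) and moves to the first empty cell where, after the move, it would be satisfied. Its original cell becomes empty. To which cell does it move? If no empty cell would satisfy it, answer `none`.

(0,3)

Vacating (1,0). Empty cells in order:
  (0,3): 1/2 same-type → satisfied — stop here.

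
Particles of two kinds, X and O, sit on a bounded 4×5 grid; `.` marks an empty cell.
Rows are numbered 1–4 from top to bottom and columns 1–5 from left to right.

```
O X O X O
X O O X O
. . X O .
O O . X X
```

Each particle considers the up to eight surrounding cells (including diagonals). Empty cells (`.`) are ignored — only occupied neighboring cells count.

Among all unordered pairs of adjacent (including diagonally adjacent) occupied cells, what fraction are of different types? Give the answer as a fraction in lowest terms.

Scan each occupied cell's neighbors to the right and below (and the two forward diagonals) so each pair is counted once.
Row 1: O(1,1)–X(1,2)≠ O(1,1)–X(2,1)≠ O(1,1)–O(2,2)= X(1,2)–O(1,3)≠ X(1,2)–O(2,2)≠ X(1,2)–O(2,3)≠ X(1,2)–X(2,1)= O(1,3)–X(1,4)≠ O(1,3)–O(2,3)= O(1,3)–X(2,4)≠ O(1,3)–O(2,2)= X(1,4)–O(1,5)≠ X(1,4)–X(2,4)= X(1,4)–O(2,5)≠ X(1,4)–O(2,3)≠ O(1,5)–O(2,5)= O(1,5)–X(2,4)≠  → 11/17 unlike.
Row 2: X(2,1)–O(2,2)≠ O(2,2)–O(2,3)= O(2,2)–X(3,3)≠ O(2,3)–X(2,4)≠ O(2,3)–X(3,3)≠ O(2,3)–O(3,4)= X(2,4)–O(2,5)≠ X(2,4)–O(3,4)≠ X(2,4)–X(3,3)= O(2,5)–O(3,4)=  → 6/10 unlike.
Row 3: X(3,3)–O(3,4)≠ X(3,3)–X(4,4)= X(3,3)–O(4,2)≠ O(3,4)–X(4,4)≠ O(3,4)–X(4,5)≠  → 4/5 unlike.
Row 4: O(4,1)–O(4,2)= X(4,4)–X(4,5)=  → 0/2 unlike.
Total adjacent occupied pairs: 34; unlike-type pairs: 21.
21/34 is already in lowest terms.

21/34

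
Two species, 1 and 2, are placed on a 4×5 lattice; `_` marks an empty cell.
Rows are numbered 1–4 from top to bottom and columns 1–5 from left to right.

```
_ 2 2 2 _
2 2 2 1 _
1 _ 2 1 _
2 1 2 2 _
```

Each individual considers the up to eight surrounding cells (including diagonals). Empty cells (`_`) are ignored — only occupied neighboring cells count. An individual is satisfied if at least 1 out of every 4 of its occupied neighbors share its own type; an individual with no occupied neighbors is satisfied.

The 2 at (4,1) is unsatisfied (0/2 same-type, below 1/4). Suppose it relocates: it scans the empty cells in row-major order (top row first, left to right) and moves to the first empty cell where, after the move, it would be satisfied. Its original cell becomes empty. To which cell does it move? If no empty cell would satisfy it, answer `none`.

Vacating (4,1). Empty cells in order:
  (1,1): 3/3 same-type → satisfied — stop here.

(1,1)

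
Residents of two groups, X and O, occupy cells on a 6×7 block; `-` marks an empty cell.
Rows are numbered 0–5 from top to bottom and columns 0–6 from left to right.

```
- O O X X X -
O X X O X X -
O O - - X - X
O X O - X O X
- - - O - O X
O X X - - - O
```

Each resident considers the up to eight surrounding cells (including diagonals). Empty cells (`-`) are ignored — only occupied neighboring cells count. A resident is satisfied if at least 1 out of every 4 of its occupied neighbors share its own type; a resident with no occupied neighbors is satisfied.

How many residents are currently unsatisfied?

Row 0: (0,1)O 2/4 satisfied · (0,2)O 2/5 satisfied · (0,3)X 3/5 satisfied · (0,4)X 4/5 satisfied · (0,5)X 3/3 satisfied
Row 1: (1,0)O 3/4 satisfied · (1,1)X 1/6 not · (1,2)X 2/6 satisfied · (1,3)O 1/6 not · (1,4)X 5/6 satisfied · (1,5)X 5/5 satisfied
Row 2: (2,0)O 3/5 satisfied · (2,1)O 4/7 satisfied · (2,4)X 3/5 satisfied · (2,6)X 2/3 satisfied
Row 3: (3,0)O 2/3 satisfied · (3,1)X 0/4 not · (3,2)O 2/3 satisfied · (3,4)X 1/4 satisfied · (3,5)O 1/6 not · (3,6)X 2/4 satisfied
Row 4: (4,3)O 1/3 satisfied · (4,5)O 2/5 satisfied · (4,6)X 1/4 satisfied
Row 5: (5,0)O 0/1 not · (5,1)X 1/2 satisfied · (5,2)X 1/2 satisfied · (5,6)O 1/2 satisfied
Unsatisfied: (1,1), (1,3), (3,1), (3,5), (5,0) — 5 in total.

5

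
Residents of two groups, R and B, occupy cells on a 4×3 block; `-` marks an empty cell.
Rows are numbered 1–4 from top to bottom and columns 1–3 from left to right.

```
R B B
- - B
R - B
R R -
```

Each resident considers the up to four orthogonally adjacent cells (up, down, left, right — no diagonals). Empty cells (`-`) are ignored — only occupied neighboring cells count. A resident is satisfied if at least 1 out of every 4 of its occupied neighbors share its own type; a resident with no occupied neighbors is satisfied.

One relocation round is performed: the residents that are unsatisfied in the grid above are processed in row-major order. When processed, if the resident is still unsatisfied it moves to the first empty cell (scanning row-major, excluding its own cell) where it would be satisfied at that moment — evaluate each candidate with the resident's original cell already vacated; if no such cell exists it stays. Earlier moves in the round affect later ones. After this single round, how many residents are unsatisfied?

0

Initially unsatisfied (in order): (1,1).
  (1,1) → (2,1).
Resulting grid:
- B B
R - B
R - B
R R -
All satisfied now.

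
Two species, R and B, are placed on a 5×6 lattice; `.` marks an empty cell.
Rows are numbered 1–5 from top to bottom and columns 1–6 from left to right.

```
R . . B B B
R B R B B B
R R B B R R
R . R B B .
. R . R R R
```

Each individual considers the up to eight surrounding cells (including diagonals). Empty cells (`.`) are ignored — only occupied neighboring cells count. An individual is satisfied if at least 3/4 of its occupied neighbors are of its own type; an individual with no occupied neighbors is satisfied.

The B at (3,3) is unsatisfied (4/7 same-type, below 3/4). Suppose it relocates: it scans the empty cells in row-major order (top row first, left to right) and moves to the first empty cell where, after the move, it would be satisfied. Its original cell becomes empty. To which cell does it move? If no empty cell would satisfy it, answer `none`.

Vacating (3,3). Empty cells in order:
  (1,2): 1/4 same-type → still unsatisfied.
  (1,3): 3/4 same-type → satisfied — stop here.

(1,3)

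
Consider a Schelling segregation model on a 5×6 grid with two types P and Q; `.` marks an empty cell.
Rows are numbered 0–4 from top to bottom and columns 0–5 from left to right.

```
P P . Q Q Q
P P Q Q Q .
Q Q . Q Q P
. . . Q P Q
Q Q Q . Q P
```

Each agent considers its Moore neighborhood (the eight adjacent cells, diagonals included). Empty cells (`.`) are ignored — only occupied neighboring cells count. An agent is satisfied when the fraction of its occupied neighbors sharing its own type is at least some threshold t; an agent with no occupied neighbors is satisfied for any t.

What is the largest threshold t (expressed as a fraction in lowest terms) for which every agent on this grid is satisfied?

1/4

(0,0)P 3/3
(0,1)P 3/4
(0,3)Q 4/4
(0,4)Q 4/4
(0,5)Q 2/2
(1,0)P 3/5
(1,1)P 3/6
(1,2)Q 4/6
(1,3)Q 6/6
(1,4)Q 6/7
(2,0)Q 1/3
(2,1)Q 2/4
(2,3)Q 5/6
(2,4)Q 5/7
(2,5)P 1/4
(3,3)Q 4/5
(3,4)P 2/7
(3,5)Q 2/5
(4,0)Q 1/1
(4,1)Q 2/2
(4,2)Q 2/2
(4,4)Q 2/4
(4,5)P 1/3
The smallest same-type fraction is 1/4 at (2,5), which reduces to 1/4. Any threshold above that leaves this agent unsatisfied.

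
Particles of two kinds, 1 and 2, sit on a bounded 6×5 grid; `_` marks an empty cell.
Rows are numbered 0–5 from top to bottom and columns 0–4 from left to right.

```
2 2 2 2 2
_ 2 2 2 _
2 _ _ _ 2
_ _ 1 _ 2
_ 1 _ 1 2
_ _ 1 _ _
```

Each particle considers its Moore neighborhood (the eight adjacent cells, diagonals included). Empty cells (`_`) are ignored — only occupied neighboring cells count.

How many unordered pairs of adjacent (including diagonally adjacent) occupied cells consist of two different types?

Scan each occupied cell's neighbors to the right and below (and the two forward diagonals) so each pair is counted once.
Row 0: 2(0,0)–2(0,1)= 2(0,0)–2(1,1)= 2(0,1)–2(0,2)= 2(0,1)–2(1,1)= 2(0,1)–2(1,2)= 2(0,2)–2(0,3)= 2(0,2)–2(1,2)= 2(0,2)–2(1,3)= 2(0,2)–2(1,1)= 2(0,3)–2(0,4)= 2(0,3)–2(1,3)= 2(0,3)–2(1,2)= 2(0,4)–2(1,3)=  → 0/13 unlike.
Row 1: 2(1,1)–2(1,2)= 2(1,1)–2(2,0)= 2(1,2)–2(1,3)= 2(1,3)–2(2,4)=  → 0/4 unlike.
Row 2: 2(2,4)–2(3,4)=  → 0/1 unlike.
Row 3: 1(3,2)–1(4,3)= 1(3,2)–1(4,1)= 2(3,4)–2(4,4)= 2(3,4)–1(4,3)≠  → 1/4 unlike.
Row 4: 1(4,1)–1(5,2)= 1(4,3)–2(4,4)≠ 1(4,3)–1(5,2)=  → 1/3 unlike.
Total adjacent occupied pairs: 25; unlike-type pairs: 2.

2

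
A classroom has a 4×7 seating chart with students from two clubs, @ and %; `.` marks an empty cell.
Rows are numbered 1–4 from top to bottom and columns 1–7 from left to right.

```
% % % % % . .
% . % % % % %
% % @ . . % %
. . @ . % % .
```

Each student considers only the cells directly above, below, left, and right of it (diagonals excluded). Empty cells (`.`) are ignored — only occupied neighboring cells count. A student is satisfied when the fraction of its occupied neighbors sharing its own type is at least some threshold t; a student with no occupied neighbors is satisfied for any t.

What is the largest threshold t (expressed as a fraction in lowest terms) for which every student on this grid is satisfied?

Row 1: (1,1)% 2/2 · (1,2)% 2/2 · (1,3)% 3/3 · (1,4)% 3/3 · (1,5)% 2/2
Row 2: (2,1)% 2/2 · (2,3)% 2/3 · (2,4)% 3/3 · (2,5)% 3/3 · (2,6)% 3/3 · (2,7)% 2/2
Row 3: (3,1)% 2/2 · (3,2)% 1/2 · (3,3)@ 1/3 · (3,6)% 3/3 · (3,7)% 2/2
Row 4: (4,3)@ 1/1 · (4,5)% 1/1 · (4,6)% 2/2
The smallest same-type fraction is 1/3 at (3,3), which reduces to 1/3. Any threshold above that leaves this student unsatisfied.

1/3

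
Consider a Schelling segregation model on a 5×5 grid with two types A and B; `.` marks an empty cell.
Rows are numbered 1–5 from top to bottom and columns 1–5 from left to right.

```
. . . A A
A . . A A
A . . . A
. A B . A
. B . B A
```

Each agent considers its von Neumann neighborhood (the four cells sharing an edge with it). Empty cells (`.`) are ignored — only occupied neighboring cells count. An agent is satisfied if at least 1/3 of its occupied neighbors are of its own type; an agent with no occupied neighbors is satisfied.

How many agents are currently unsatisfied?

4

Row 1: (1,4)A 2/2 satisfied · (1,5)A 2/2 satisfied
Row 2: (2,1)A 1/1 satisfied · (2,4)A 2/2 satisfied · (2,5)A 3/3 satisfied
Row 3: (3,1)A 1/1 satisfied · (3,5)A 2/2 satisfied
Row 4: (4,2)A 0/2 not · (4,3)B 0/1 not · (4,5)A 2/2 satisfied
Row 5: (5,2)B 0/1 not · (5,4)B 0/1 not · (5,5)A 1/2 satisfied
Unsatisfied: (4,2), (4,3), (5,2), (5,4) — 4 in total.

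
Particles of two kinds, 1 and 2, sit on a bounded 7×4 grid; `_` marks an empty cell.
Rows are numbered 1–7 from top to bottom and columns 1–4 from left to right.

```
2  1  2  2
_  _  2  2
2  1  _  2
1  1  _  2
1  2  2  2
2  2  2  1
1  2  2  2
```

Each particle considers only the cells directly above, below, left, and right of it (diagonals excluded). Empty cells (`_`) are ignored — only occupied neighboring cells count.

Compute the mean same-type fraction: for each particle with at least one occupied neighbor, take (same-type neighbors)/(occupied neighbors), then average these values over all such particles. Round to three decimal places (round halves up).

0.594

Row 1: (1,1)2 0/1 · (1,2)1 0/2 · (1,3)2 2/3 · (1,4)2 2/2
Row 2: (2,3)2 2/2 · (2,4)2 3/3
Row 3: (3,1)2 0/2 · (3,2)1 1/2 · (3,4)2 2/2
Row 4: (4,1)1 2/3 · (4,2)1 2/3 · (4,4)2 2/2
Row 5: (5,1)1 1/3 · (5,2)2 2/4 · (5,3)2 3/3 · (5,4)2 2/3
Row 6: (6,1)2 1/3 · (6,2)2 4/4 · (6,3)2 3/4 · (6,4)1 0/3
Row 7: (7,1)1 0/2 · (7,2)2 2/3 · (7,3)2 3/3 · (7,4)2 1/2
Sum over 24 particles: 0/1 + 0/2 + 2/3 + 2/2 + 2/2 + 3/3 + 0/2 + 1/2 + 2/2 + 2/3 + 2/3 + 2/2 + 1/3 + 2/4 + 3/3 + 2/3 + 1/3 + 4/4 + 3/4 + 0/3 + 0/2 + 2/3 + 3/3 + 1/2 = 57/4; mean = 57/4 ÷ 24 = 19/32 = 0.59375 → 0.594.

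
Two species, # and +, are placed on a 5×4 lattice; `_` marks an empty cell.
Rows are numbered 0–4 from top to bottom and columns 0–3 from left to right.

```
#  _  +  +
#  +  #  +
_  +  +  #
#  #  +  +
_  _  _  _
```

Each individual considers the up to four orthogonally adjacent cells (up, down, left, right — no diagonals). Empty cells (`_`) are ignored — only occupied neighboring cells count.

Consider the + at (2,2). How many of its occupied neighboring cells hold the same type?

2

Occupied neighbors of (2,2): (1,2)=#, (3,2)=+, (2,1)=+, (2,3)=#.
Same type (+): 2 of 4.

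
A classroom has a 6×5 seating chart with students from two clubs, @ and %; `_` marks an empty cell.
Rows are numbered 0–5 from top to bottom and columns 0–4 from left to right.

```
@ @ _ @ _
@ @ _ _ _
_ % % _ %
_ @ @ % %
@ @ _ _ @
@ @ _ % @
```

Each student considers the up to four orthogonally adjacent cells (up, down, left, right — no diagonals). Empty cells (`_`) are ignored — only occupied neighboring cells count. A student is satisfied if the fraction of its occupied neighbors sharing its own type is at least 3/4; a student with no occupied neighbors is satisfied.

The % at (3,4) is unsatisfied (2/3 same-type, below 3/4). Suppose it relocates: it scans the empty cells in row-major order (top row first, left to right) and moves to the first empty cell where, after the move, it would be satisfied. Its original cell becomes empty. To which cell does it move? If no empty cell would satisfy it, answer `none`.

(1,4)

Vacating (3,4). Empty cells in order:
  (0,2): 0/2 same-type → still unsatisfied.
  (0,4): 0/1 same-type → still unsatisfied.
  (1,2): 1/2 same-type → still unsatisfied.
  (1,3): 0/1 same-type → still unsatisfied.
  (1,4): 1/1 same-type → satisfied — stop here.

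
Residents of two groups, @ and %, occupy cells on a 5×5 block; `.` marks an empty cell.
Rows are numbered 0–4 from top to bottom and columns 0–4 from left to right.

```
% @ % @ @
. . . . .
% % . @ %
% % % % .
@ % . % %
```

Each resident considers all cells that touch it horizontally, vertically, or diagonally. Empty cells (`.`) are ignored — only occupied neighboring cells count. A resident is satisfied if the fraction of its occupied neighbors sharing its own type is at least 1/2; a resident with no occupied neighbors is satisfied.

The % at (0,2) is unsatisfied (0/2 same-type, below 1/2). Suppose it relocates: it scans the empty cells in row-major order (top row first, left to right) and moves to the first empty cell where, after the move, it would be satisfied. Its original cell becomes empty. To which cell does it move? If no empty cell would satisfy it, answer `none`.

Vacating (0,2). Empty cells in order:
  (1,0): 3/4 same-type → satisfied — stop here.

(1,0)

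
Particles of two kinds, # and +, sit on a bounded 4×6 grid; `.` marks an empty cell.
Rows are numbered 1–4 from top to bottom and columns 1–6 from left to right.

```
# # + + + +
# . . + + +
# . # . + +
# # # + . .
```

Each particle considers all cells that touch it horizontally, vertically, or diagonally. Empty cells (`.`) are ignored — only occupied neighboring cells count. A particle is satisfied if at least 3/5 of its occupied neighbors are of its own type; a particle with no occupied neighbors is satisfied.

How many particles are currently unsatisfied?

(1,1)# 2/2 ✓
(1,2)# 2/3 ✓
(1,3)+ 2/3 ✓
(1,4)+ 4/4 ✓
(1,5)+ 5/5 ✓
(1,6)+ 3/3 ✓
(2,1)# 3/3 ✓
(2,4)+ 5/6 ✓
(2,5)+ 7/7 ✓
(2,6)+ 5/5 ✓
(3,1)# 3/3 ✓
(3,3)# 2/4 ✗
(3,5)+ 5/5 ✓
(3,6)+ 3/3 ✓
(4,1)# 2/2 ✓
(4,2)# 4/4 ✓
(4,3)# 2/3 ✓
(4,4)+ 1/3 ✗
Unsatisfied: (3,3), (4,4) — 2 in total.

2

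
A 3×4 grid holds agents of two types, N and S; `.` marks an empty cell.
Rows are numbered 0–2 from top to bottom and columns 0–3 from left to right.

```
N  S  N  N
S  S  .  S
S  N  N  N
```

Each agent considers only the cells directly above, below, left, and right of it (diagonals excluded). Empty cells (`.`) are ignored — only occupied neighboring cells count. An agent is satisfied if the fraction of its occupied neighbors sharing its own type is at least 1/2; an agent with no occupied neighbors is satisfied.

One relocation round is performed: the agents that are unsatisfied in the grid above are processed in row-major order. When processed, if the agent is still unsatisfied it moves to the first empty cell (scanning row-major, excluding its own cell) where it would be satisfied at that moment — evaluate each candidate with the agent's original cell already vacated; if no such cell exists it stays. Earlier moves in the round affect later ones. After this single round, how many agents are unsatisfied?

Initially unsatisfied (in order): (0,0), (0,1), (1,3), (2,1).
  (0,0) → (1,2).
  (0,1): now satisfied by earlier moves; stays.
  (1,3) → (0,0).
  (2,1) → (1,3).
Resulting grid:
S S N N
S S N N
S . N N
All satisfied now.

0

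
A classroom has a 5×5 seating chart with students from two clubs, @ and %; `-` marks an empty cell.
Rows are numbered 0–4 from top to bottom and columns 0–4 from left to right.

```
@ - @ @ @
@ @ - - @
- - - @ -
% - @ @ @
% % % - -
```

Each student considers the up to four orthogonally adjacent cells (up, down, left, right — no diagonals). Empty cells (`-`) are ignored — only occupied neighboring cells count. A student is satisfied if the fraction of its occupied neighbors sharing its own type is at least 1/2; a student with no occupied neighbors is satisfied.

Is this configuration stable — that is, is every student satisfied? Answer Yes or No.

Yes

Row 0: (0,0)@ 1/1 satisfied · (0,2)@ 1/1 satisfied · (0,3)@ 2/2 satisfied · (0,4)@ 2/2 satisfied
Row 1: (1,0)@ 2/2 satisfied · (1,1)@ 1/1 satisfied · (1,4)@ 1/1 satisfied
Row 2: (2,3)@ 1/1 satisfied
Row 3: (3,0)% 1/1 satisfied · (3,2)@ 1/2 satisfied · (3,3)@ 3/3 satisfied · (3,4)@ 1/1 satisfied
Row 4: (4,0)% 2/2 satisfied · (4,1)% 2/2 satisfied · (4,2)% 1/2 satisfied
All meet the threshold, so the configuration is stable.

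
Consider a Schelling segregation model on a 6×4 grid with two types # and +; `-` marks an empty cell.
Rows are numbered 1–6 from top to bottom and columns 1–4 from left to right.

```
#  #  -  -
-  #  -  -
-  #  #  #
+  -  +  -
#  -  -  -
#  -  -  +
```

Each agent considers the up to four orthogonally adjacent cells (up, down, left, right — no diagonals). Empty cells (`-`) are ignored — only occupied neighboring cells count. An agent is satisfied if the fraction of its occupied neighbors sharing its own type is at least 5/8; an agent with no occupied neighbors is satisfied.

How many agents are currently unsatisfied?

Row 1: (1,1)# 1/1 ok · (1,2)# 2/2 ok
Row 2: (2,2)# 2/2 ok
Row 3: (3,2)# 2/2 ok · (3,3)# 2/3 ok · (3,4)# 1/1 ok
Row 4: (4,1)+ 0/1 unhappy · (4,3)+ 0/1 unhappy
Row 5: (5,1)# 1/2 unhappy
Row 6: (6,1)# 1/1 ok · (6,4)+ 0/0 ok
Unsatisfied: (4,1), (4,3), (5,1) — 3 in total.

3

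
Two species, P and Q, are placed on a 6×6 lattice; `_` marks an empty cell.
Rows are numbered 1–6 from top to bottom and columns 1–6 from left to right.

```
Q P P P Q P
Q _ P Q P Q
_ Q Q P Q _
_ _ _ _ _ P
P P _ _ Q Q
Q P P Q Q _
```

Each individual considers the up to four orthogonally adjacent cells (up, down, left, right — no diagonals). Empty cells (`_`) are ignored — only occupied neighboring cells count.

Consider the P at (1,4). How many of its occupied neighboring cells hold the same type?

Occupied neighbors of (1,4): (2,4)=Q, (1,3)=P, (1,5)=Q.
Same type (P): 1 of 3.

1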